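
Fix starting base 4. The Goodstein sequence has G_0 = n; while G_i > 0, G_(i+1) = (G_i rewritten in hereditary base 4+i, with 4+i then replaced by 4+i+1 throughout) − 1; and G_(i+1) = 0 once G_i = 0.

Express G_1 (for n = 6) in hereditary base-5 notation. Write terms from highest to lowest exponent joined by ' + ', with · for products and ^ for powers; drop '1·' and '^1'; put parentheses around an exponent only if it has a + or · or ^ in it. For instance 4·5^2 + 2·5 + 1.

6 —HB4→ 4 + 2 —bump→ 5 + 2 = 7 —(−1)→ 6
6 —HB5→ 5 + 1 —bump→ 6 + 1 = 7 —(−1)→ 6

5 + 1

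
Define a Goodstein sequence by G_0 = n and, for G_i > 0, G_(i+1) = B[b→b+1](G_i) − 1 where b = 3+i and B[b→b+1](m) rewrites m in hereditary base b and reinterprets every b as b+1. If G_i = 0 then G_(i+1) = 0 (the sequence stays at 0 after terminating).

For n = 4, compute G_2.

4

step 0: 4 = 3 + 1; sub 4 for 3: 4 + 1; = 5; G_1 = 5−1 = 4
step 1: 4 = 4; sub 5 for 4: 5; = 5; G_2 = 5−1 = 4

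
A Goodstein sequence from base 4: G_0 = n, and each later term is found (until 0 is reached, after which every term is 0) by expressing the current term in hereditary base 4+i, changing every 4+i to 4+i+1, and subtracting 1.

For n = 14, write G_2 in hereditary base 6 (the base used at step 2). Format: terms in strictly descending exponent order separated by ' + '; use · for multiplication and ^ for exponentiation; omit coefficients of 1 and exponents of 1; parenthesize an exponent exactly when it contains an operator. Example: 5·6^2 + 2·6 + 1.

3·6

14 —HB4→ 3·4 + 2 —bump→ 3·5 + 2 = 17 —(−1)→ 16
16 —HB5→ 3·5 + 1 —bump→ 3·6 + 1 = 19 —(−1)→ 18
18 —HB6→ 3·6 —bump→ 3·7 = 21 —(−1)→ 20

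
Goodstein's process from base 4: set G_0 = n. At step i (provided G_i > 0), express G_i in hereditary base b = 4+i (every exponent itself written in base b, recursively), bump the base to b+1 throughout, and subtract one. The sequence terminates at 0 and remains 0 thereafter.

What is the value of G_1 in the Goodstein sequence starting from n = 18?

26

G_0 = 18. HB_4(18) = 4^2 + 2. Bump = 27. G_1 = 26.
G_1 = 26. HB_5(26) = 5^2 + 1. Bump = 37. G_2 = 36.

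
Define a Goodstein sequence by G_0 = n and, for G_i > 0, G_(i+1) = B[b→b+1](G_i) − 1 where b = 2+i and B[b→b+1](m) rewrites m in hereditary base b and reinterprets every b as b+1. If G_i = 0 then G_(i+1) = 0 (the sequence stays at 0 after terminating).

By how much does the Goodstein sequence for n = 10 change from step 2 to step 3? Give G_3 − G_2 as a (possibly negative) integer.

14600

G_0 = 10. HB_2(10) = 2^(2 + 1) + 2. Bump = 84. G_1 = 83.
G_1 = 83. HB_3(83) = 3^(3 + 1) + 2. Bump = 1026. G_2 = 1025.
G_2 = 1025. HB_4(1025) = 4^(4 + 1) + 1. Bump = 15626. G_3 = 15625.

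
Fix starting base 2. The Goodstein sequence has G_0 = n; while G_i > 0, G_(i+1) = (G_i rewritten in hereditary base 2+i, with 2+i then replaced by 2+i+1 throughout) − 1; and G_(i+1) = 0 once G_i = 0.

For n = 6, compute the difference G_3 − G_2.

[0] 6 ≡ 2^2 + 2 (base 2). Lift 3: 30. −1: 29.
[1] 29 ≡ 3^3 + 2 (base 3). Lift 4: 258. −1: 257.
[2] 257 ≡ 4^4 + 1 (base 4). Lift 5: 3126. −1: 3125.

2868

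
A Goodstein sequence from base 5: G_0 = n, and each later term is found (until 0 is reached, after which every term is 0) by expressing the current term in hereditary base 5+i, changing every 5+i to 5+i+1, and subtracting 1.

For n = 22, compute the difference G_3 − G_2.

3

(0) 22|_5 = 4·5 + 2 ↦ 4·6 + 2|_6 = 26 ⇒ 25
(1) 25|_6 = 4·6 + 1 ↦ 4·7 + 1|_7 = 29 ⇒ 28
(2) 28|_7 = 4·7 ↦ 4·8|_8 = 32 ⇒ 31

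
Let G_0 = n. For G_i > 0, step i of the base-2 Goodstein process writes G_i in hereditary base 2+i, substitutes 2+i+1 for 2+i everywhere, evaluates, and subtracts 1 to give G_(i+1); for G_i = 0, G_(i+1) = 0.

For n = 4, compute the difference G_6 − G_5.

30

step 0: 4 = 2^2; sub 3 for 2: 3^3; = 27; G_1 = 27−1 = 26
step 1: 26 = 2·3^2 + 2·3 + 2; sub 4 for 3: 2·4^2 + 2·4 + 2; = 42; G_2 = 42−1 = 41
step 2: 41 = 2·4^2 + 2·4 + 1; sub 5 for 4: 2·5^2 + 2·5 + 1; = 61; G_3 = 61−1 = 60
step 3: 60 = 2·5^2 + 2·5; sub 6 for 5: 2·6^2 + 2·6; = 84; G_4 = 84−1 = 83
step 4: 83 = 2·6^2 + 6 + 5; sub 7 for 6: 2·7^2 + 7 + 5; = 110; G_5 = 110−1 = 109
step 5: 109 = 2·7^2 + 7 + 4; sub 8 for 7: 2·8^2 + 8 + 4; = 140; G_6 = 140−1 = 139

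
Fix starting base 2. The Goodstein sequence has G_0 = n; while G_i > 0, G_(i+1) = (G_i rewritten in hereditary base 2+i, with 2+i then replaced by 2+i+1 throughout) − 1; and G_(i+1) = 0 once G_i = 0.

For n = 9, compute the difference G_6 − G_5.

47861573

i=0: 9 = 2^(2 + 1) + 1 (b=2); 2→3: 3^(3 + 1) + 1 = 82; 82−1 = 81
i=1: 81 = 3^(3 + 1) (b=3); 3→4: 4^(4 + 1) = 1024; 1024−1 = 1023
i=2: 1023 = 3·4^4 + 3·4^3 + 3·4^2 + 3·4 + 3 (b=4); 4→5: 3·5^5 + 3·5^3 + 3·5^2 + 3·5 + 3 = 9843; 9843−1 = 9842
i=3: 9842 = 3·5^5 + 3·5^3 + 3·5^2 + 3·5 + 2 (b=5); 5→6: 3·6^6 + 3·6^3 + 3·6^2 + 3·6 + 2 = 140744; 140744−1 = 140743
i=4: 140743 = 3·6^6 + 3·6^3 + 3·6^2 + 3·6 + 1 (b=6); 6→7: 3·7^7 + 3·7^3 + 3·7^2 + 3·7 + 1 = 2471827; 2471827−1 = 2471826
i=5: 2471826 = 3·7^7 + 3·7^3 + 3·7^2 + 3·7 (b=7); 7→8: 3·8^8 + 3·8^3 + 3·8^2 + 3·8 = 50333400; 50333400−1 = 50333399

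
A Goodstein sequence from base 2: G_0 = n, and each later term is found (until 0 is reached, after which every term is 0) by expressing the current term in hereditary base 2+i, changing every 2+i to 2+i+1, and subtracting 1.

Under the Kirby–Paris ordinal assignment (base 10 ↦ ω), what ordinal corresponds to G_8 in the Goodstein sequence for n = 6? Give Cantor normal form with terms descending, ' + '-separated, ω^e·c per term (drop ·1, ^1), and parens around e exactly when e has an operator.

ω^5·5 + ω^4·5 + ω^3·5 + ω^2·5 + ω·5 + 1

6 —HB2→ 2^2 + 2 —bump→ 3^3 + 3 = 30 —(−1)→ 29
29 —HB3→ 3^3 + 2 —bump→ 4^4 + 2 = 258 —(−1)→ 257
257 —HB4→ 4^4 + 1 —bump→ 5^5 + 1 = 3126 —(−1)→ 3125
3125 —HB5→ 5^5 —bump→ 6^6 = 46656 —(−1)→ 46655
46655 —HB6→ 5·6^5 + 5·6^4 + 5·6^3 + 5·6^2 + 5·6 + 5 —bump→ 5·7^5 + 5·7^4 + 5·7^3 + 5·7^2 + 5·7 + 5 = 98040 —(−1)→ 98039
98039 —HB7→ 5·7^5 + 5·7^4 + 5·7^3 + 5·7^2 + 5·7 + 4 —bump→ 5·8^5 + 5·8^4 + 5·8^3 + 5·8^2 + 5·8 + 4 = 187244 —(−1)→ 187243
187243 —HB8→ 5·8^5 + 5·8^4 + 5·8^3 + 5·8^2 + 5·8 + 3 —bump→ 5·9^5 + 5·9^4 + 5·9^3 + 5·9^2 + 5·9 + 3 = 332148 —(−1)→ 332147
332147 —HB9→ 5·9^5 + 5·9^4 + 5·9^3 + 5·9^2 + 5·9 + 2 —bump→ 5·10^5 + 5·10^4 + 5·10^3 + 5·10^2 + 5·10 + 2 = 555552 —(−1)→ 555551
555551 —HB10→ 5·10^5 + 5·10^4 + 5·10^3 + 5·10^2 + 5·10 + 1 —bump→ 5·11^5 + 5·11^4 + 5·11^3 + 5·11^2 + 5·11 + 1 = 885776 —(−1)→ 885775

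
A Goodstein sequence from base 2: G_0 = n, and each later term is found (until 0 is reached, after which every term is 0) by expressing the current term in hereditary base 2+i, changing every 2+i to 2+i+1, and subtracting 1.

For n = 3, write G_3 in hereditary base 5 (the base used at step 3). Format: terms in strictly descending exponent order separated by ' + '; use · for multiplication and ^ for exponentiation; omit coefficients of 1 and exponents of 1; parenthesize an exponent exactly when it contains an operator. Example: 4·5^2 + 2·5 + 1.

2

G_0=3  [base 2] 2 + 1  →[2↦3]→  3 + 1 = 4  −1 ⇒ G_1=3
G_1=3  [base 3] 3  →[3↦4]→  4 = 4  −1 ⇒ G_2=3
G_2=3  [base 4] 3  →[4↦5]→  3 = 3  −1 ⇒ G_3=2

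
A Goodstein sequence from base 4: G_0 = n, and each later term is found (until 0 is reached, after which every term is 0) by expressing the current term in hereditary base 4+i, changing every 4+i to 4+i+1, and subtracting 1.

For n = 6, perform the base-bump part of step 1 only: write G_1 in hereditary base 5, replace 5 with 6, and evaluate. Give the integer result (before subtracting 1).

7

G_0=6  [base 4] 4 + 2  →[4↦5]→  5 + 2 = 7  −1 ⇒ G_1=6
G_1=6  [base 5] 5 + 1  →[5↦6]→  6 + 1 = 7  −1 ⇒ G_2=6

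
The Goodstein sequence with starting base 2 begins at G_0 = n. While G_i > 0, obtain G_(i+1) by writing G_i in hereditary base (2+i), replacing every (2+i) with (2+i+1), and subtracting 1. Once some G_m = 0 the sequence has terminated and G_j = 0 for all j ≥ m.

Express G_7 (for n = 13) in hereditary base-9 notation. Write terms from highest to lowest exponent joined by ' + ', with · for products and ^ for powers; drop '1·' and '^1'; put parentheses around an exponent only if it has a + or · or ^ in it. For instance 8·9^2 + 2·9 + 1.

G_0=13  [base 2] 2^(2 + 1) + 2^2 + 1  →[2↦3]→  3^(3 + 1) + 3^3 + 1 = 109  −1 ⇒ G_1=108
G_1=108  [base 3] 3^(3 + 1) + 3^3  →[3↦4]→  4^(4 + 1) + 4^4 = 1280  −1 ⇒ G_2=1279
G_2=1279  [base 4] 4^(4 + 1) + 3·4^3 + 3·4^2 + 3·4 + 3  →[4↦5]→  5^(5 + 1) + 3·5^3 + 3·5^2 + 3·5 + 3 = 16093  −1 ⇒ G_3=16092
G_3=16092  [base 5] 5^(5 + 1) + 3·5^3 + 3·5^2 + 3·5 + 2  →[5↦6]→  6^(6 + 1) + 3·6^3 + 3·6^2 + 3·6 + 2 = 280712  −1 ⇒ G_4=280711
G_4=280711  [base 6] 6^(6 + 1) + 3·6^3 + 3·6^2 + 3·6 + 1  →[6↦7]→  7^(7 + 1) + 3·7^3 + 3·7^2 + 3·7 + 1 = 5765999  −1 ⇒ G_5=5765998
G_5=5765998  [base 7] 7^(7 + 1) + 3·7^3 + 3·7^2 + 3·7  →[7↦8]→  8^(8 + 1) + 3·8^3 + 3·8^2 + 3·8 = 134219480  −1 ⇒ G_6=134219479
G_6=134219479  [base 8] 8^(8 + 1) + 3·8^3 + 3·8^2 + 2·8 + 7  →[8↦9]→  9^(9 + 1) + 3·9^3 + 3·9^2 + 2·9 + 7 = 3486786856  −1 ⇒ G_7=3486786855
G_7=3486786855  [base 9] 9^(9 + 1) + 3·9^3 + 3·9^2 + 2·9 + 6  →[9↦10]→  10^(10 + 1) + 3·10^3 + 3·10^2 + 2·10 + 6 = 100000003326  −1 ⇒ G_8=100000003325

9^(9 + 1) + 3·9^3 + 3·9^2 + 2·9 + 6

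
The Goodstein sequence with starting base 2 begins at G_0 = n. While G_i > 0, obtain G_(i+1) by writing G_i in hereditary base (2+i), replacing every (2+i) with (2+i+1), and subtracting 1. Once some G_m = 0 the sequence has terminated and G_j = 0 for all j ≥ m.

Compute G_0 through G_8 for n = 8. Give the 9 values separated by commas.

G_0=8  [base 2] 2^(2 + 1)  →[2↦3]→  3^(3 + 1) = 81  −1 ⇒ G_1=80
G_1=80  [base 3] 2·3^3 + 2·3^2 + 2·3 + 2  →[3↦4]→  2·4^4 + 2·4^2 + 2·4 + 2 = 554  −1 ⇒ G_2=553
G_2=553  [base 4] 2·4^4 + 2·4^2 + 2·4 + 1  →[4↦5]→  2·5^5 + 2·5^2 + 2·5 + 1 = 6311  −1 ⇒ G_3=6310
G_3=6310  [base 5] 2·5^5 + 2·5^2 + 2·5  →[5↦6]→  2·6^6 + 2·6^2 + 2·6 = 93396  −1 ⇒ G_4=93395
G_4=93395  [base 6] 2·6^6 + 2·6^2 + 6 + 5  →[6↦7]→  2·7^7 + 2·7^2 + 7 + 5 = 1647196  −1 ⇒ G_5=1647195
G_5=1647195  [base 7] 2·7^7 + 2·7^2 + 7 + 4  →[7↦8]→  2·8^8 + 2·8^2 + 8 + 4 = 33554572  −1 ⇒ G_6=33554571
G_6=33554571  [base 8] 2·8^8 + 2·8^2 + 8 + 3  →[8↦9]→  2·9^9 + 2·9^2 + 9 + 3 = 774841152  −1 ⇒ G_7=774841151
G_7=774841151  [base 9] 2·9^9 + 2·9^2 + 9 + 2  →[9↦10]→  2·10^10 + 2·10^2 + 10 + 2 = 20000000212  −1 ⇒ G_8=20000000211

8, 80, 553, 6310, 93395, 1647195, 33554571, 774841151, 20000000211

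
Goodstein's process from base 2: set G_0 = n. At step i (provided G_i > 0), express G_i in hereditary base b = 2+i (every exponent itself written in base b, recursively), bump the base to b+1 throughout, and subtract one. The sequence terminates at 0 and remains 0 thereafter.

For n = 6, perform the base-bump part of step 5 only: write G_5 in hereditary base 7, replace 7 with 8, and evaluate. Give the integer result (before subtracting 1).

187244

6 —HB2→ 2^2 + 2 —bump→ 3^3 + 3 = 30 —(−1)→ 29
29 —HB3→ 3^3 + 2 —bump→ 4^4 + 2 = 258 —(−1)→ 257
257 —HB4→ 4^4 + 1 —bump→ 5^5 + 1 = 3126 —(−1)→ 3125
3125 —HB5→ 5^5 —bump→ 6^6 = 46656 —(−1)→ 46655
46655 —HB6→ 5·6^5 + 5·6^4 + 5·6^3 + 5·6^2 + 5·6 + 5 —bump→ 5·7^5 + 5·7^4 + 5·7^3 + 5·7^2 + 5·7 + 5 = 98040 —(−1)→ 98039
98039 —HB7→ 5·7^5 + 5·7^4 + 5·7^3 + 5·7^2 + 5·7 + 4 —bump→ 5·8^5 + 5·8^4 + 5·8^3 + 5·8^2 + 5·8 + 4 = 187244 —(−1)→ 187243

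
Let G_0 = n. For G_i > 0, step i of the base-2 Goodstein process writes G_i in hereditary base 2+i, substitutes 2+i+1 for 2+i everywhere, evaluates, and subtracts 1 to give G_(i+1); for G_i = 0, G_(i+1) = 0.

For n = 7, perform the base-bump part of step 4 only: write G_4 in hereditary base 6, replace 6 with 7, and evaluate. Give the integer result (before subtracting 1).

(0) 7|_2 = 2^2 + 2 + 1 ↦ 3^3 + 3 + 1|_3 = 31 ⇒ 30
(1) 30|_3 = 3^3 + 3 ↦ 4^4 + 4|_4 = 260 ⇒ 259
(2) 259|_4 = 4^4 + 3 ↦ 5^5 + 3|_5 = 3128 ⇒ 3127
(3) 3127|_5 = 5^5 + 2 ↦ 6^6 + 2|_6 = 46658 ⇒ 46657
(4) 46657|_6 = 6^6 + 1 ↦ 7^7 + 1|_7 = 823544 ⇒ 823543

823544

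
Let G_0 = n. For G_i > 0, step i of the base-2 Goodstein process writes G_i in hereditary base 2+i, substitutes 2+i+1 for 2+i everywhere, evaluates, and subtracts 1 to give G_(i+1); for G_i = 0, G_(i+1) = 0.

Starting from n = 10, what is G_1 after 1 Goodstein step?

83

i=0: 10 = 2^(2 + 1) + 2 (b=2); 2→3: 3^(3 + 1) + 3 = 84; 84−1 = 83
i=1: 83 = 3^(3 + 1) + 2 (b=3); 3→4: 4^(4 + 1) + 2 = 1026; 1026−1 = 1025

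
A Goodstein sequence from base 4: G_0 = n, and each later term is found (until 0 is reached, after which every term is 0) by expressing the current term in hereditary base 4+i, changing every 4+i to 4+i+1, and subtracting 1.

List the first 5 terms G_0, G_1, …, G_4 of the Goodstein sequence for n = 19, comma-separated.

G_0=19  [base 4] 4^2 + 3  →[4↦5]→  5^2 + 3 = 28  −1 ⇒ G_1=27
G_1=27  [base 5] 5^2 + 2  →[5↦6]→  6^2 + 2 = 38  −1 ⇒ G_2=37
G_2=37  [base 6] 6^2 + 1  →[6↦7]→  7^2 + 1 = 50  −1 ⇒ G_3=49
G_3=49  [base 7] 7^2  →[7↦8]→  8^2 = 64  −1 ⇒ G_4=63

19, 27, 37, 49, 63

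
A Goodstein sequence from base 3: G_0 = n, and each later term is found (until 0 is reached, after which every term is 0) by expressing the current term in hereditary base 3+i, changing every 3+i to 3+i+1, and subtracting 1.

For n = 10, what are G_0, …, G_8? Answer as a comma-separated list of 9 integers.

G_0 = 10. HB_3(10) = 3^2 + 1. Bump = 17. G_1 = 16.
G_1 = 16. HB_4(16) = 4^2. Bump = 25. G_2 = 24.
G_2 = 24. HB_5(24) = 4·5 + 4. Bump = 28. G_3 = 27.
G_3 = 27. HB_6(27) = 4·6 + 3. Bump = 31. G_4 = 30.
G_4 = 30. HB_7(30) = 4·7 + 2. Bump = 34. G_5 = 33.
G_5 = 33. HB_8(33) = 4·8 + 1. Bump = 37. G_6 = 36.
G_6 = 36. HB_9(36) = 4·9. Bump = 40. G_7 = 39.
G_7 = 39. HB_10(39) = 3·10 + 9. Bump = 42. G_8 = 41.

10, 16, 24, 27, 30, 33, 36, 39, 41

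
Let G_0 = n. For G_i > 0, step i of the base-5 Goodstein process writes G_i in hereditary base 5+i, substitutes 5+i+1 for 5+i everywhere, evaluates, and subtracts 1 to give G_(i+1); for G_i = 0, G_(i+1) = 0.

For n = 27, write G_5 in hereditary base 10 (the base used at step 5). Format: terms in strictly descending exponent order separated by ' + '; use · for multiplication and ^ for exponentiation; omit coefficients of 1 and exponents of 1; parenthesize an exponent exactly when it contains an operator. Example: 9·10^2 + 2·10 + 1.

7·10 + 5

G_0=27  [base 5] 5^2 + 2  →[5↦6]→  6^2 + 2 = 38  −1 ⇒ G_1=37
G_1=37  [base 6] 6^2 + 1  →[6↦7]→  7^2 + 1 = 50  −1 ⇒ G_2=49
G_2=49  [base 7] 7^2  →[7↦8]→  8^2 = 64  −1 ⇒ G_3=63
G_3=63  [base 8] 7·8 + 7  →[8↦9]→  7·9 + 7 = 70  −1 ⇒ G_4=69
G_4=69  [base 9] 7·9 + 6  →[9↦10]→  7·10 + 6 = 76  −1 ⇒ G_5=75
G_5=75  [base 10] 7·10 + 5  →[10↦11]→  7·11 + 5 = 82  −1 ⇒ G_6=81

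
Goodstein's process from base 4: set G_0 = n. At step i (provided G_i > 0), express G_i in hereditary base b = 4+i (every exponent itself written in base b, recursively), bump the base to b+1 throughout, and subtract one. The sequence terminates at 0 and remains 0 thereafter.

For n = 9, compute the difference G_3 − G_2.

G_0=9  [base 4] 2·4 + 1  →[4↦5]→  2·5 + 1 = 11  −1 ⇒ G_1=10
G_1=10  [base 5] 2·5  →[5↦6]→  2·6 = 12  −1 ⇒ G_2=11
G_2=11  [base 6] 6 + 5  →[6↦7]→  7 + 5 = 12  −1 ⇒ G_3=11

0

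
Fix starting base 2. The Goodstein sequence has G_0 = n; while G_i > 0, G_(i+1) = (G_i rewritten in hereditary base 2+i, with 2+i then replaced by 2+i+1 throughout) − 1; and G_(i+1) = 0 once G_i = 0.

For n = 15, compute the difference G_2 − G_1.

G_0 = 15. HB_2(15) = 2^(2 + 1) + 2^2 + 2 + 1. Bump = 112. G_1 = 111.
G_1 = 111. HB_3(111) = 3^(3 + 1) + 3^3 + 3. Bump = 1284. G_2 = 1283.

1172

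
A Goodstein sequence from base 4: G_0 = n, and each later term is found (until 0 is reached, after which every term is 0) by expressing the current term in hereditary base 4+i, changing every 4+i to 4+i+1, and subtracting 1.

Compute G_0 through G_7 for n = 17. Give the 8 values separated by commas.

(0) 17|_4 = 4^2 + 1 ↦ 5^2 + 1|_5 = 26 ⇒ 25
(1) 25|_5 = 5^2 ↦ 6^2|_6 = 36 ⇒ 35
(2) 35|_6 = 5·6 + 5 ↦ 5·7 + 5|_7 = 40 ⇒ 39
(3) 39|_7 = 5·7 + 4 ↦ 5·8 + 4|_8 = 44 ⇒ 43
(4) 43|_8 = 5·8 + 3 ↦ 5·9 + 3|_9 = 48 ⇒ 47
(5) 47|_9 = 5·9 + 2 ↦ 5·10 + 2|_10 = 52 ⇒ 51
(6) 51|_10 = 5·10 + 1 ↦ 5·11 + 1|_11 = 56 ⇒ 55

17, 25, 35, 39, 43, 47, 51, 55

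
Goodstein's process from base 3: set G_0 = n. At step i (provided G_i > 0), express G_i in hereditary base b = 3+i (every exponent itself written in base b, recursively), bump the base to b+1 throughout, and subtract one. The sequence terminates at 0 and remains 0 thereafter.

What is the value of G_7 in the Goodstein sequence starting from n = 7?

9

G_0 = 7. HB_3(7) = 2·3 + 1. Bump = 9. G_1 = 8.
G_1 = 8. HB_4(8) = 2·4. Bump = 10. G_2 = 9.
G_2 = 9. HB_5(9) = 5 + 4. Bump = 10. G_3 = 9.
G_3 = 9. HB_6(9) = 6 + 3. Bump = 10. G_4 = 9.
G_4 = 9. HB_7(9) = 7 + 2. Bump = 10. G_5 = 9.
G_5 = 9. HB_8(9) = 8 + 1. Bump = 10. G_6 = 9.
G_6 = 9. HB_9(9) = 9. Bump = 10. G_7 = 9.
G_7 = 9. HB_10(9) = 9. Bump = 9. G_8 = 8.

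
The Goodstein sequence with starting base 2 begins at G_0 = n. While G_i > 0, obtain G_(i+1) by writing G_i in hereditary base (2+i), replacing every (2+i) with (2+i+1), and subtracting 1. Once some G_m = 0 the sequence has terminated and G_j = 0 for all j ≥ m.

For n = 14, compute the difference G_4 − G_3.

307841

step 0: 14 = 2^(2 + 1) + 2^2 + 2; sub 3 for 2: 3^(3 + 1) + 3^3 + 3; = 111; G_1 = 111−1 = 110
step 1: 110 = 3^(3 + 1) + 3^3 + 2; sub 4 for 3: 4^(4 + 1) + 4^4 + 2; = 1282; G_2 = 1282−1 = 1281
step 2: 1281 = 4^(4 + 1) + 4^4 + 1; sub 5 for 4: 5^(5 + 1) + 5^5 + 1; = 18751; G_3 = 18751−1 = 18750
step 3: 18750 = 5^(5 + 1) + 5^5; sub 6 for 5: 6^(6 + 1) + 6^6; = 326592; G_4 = 326592−1 = 326591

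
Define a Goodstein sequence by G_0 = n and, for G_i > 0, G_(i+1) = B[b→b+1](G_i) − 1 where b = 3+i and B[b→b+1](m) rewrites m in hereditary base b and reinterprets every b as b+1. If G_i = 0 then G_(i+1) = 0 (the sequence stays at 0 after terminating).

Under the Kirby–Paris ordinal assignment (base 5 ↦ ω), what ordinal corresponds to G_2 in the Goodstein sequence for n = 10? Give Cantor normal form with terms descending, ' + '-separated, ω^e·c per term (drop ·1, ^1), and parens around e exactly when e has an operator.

base 3: 10 = 3^2 + 1; at 4: 4^2 + 1 = 17; next = 16
base 4: 16 = 4^2; at 5: 5^2 = 25; next = 24

ω·4 + 4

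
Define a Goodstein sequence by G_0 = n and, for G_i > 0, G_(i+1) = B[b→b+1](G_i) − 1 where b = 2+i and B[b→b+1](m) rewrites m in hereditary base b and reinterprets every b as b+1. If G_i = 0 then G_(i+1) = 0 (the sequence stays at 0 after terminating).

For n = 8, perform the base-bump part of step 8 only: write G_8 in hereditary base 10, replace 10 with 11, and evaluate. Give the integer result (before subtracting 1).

570623341476

step 0: 8 = 2^(2 + 1); sub 3 for 2: 3^(3 + 1); = 81; G_1 = 81−1 = 80
step 1: 80 = 2·3^3 + 2·3^2 + 2·3 + 2; sub 4 for 3: 2·4^4 + 2·4^2 + 2·4 + 2; = 554; G_2 = 554−1 = 553
step 2: 553 = 2·4^4 + 2·4^2 + 2·4 + 1; sub 5 for 4: 2·5^5 + 2·5^2 + 2·5 + 1; = 6311; G_3 = 6311−1 = 6310
step 3: 6310 = 2·5^5 + 2·5^2 + 2·5; sub 6 for 5: 2·6^6 + 2·6^2 + 2·6; = 93396; G_4 = 93396−1 = 93395
step 4: 93395 = 2·6^6 + 2·6^2 + 6 + 5; sub 7 for 6: 2·7^7 + 2·7^2 + 7 + 5; = 1647196; G_5 = 1647196−1 = 1647195
step 5: 1647195 = 2·7^7 + 2·7^2 + 7 + 4; sub 8 for 7: 2·8^8 + 2·8^2 + 8 + 4; = 33554572; G_6 = 33554572−1 = 33554571
step 6: 33554571 = 2·8^8 + 2·8^2 + 8 + 3; sub 9 for 8: 2·9^9 + 2·9^2 + 9 + 3; = 774841152; G_7 = 774841152−1 = 774841151
step 7: 774841151 = 2·9^9 + 2·9^2 + 9 + 2; sub 10 for 9: 2·10^10 + 2·10^2 + 10 + 2; = 20000000212; G_8 = 20000000212−1 = 20000000211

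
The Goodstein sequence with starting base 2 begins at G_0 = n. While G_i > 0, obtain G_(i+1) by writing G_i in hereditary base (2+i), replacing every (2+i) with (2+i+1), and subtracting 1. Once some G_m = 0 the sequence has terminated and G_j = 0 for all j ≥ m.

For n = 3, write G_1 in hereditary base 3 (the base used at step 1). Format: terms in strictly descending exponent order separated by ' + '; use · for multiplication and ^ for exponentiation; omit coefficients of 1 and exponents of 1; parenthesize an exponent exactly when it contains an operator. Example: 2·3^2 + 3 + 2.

3

base 2: 3 = 2 + 1; at 3: 3 + 1 = 4; next = 3
base 3: 3 = 3; at 4: 4 = 4; next = 3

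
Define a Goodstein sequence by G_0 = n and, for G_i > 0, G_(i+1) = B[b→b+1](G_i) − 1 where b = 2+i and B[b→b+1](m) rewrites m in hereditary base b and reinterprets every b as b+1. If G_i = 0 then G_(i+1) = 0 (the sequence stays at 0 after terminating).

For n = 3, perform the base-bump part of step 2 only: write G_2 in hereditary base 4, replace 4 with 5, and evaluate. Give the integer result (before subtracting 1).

3

G_0=3  [base 2] 2 + 1  →[2↦3]→  3 + 1 = 4  −1 ⇒ G_1=3
G_1=3  [base 3] 3  →[3↦4]→  4 = 4  −1 ⇒ G_2=3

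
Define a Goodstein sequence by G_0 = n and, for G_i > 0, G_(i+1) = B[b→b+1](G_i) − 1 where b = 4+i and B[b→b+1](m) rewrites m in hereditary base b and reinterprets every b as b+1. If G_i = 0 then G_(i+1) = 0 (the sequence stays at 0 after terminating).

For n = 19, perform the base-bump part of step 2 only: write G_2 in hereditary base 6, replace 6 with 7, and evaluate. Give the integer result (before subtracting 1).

50

19 —HB4→ 4^2 + 3 —bump→ 5^2 + 3 = 28 —(−1)→ 27
27 —HB5→ 5^2 + 2 —bump→ 6^2 + 2 = 38 —(−1)→ 37
37 —HB6→ 6^2 + 1 —bump→ 7^2 + 1 = 50 —(−1)→ 49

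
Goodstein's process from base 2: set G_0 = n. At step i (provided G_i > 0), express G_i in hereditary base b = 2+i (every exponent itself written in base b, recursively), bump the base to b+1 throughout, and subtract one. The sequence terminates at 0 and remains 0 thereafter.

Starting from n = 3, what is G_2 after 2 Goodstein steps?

3 —HB2→ 2 + 1 —bump→ 3 + 1 = 4 —(−1)→ 3
3 —HB3→ 3 —bump→ 4 = 4 —(−1)→ 3
3 —HB4→ 3 —bump→ 3 = 3 —(−1)→ 2

3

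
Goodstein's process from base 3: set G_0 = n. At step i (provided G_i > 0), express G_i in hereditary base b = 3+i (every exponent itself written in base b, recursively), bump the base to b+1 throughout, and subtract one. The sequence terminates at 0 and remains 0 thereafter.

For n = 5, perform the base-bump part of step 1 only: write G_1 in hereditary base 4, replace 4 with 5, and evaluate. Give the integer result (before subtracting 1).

6

G_0 = 5. HB_3(5) = 3 + 2. Bump = 6. G_1 = 5.
G_1 = 5. HB_4(5) = 4 + 1. Bump = 6. G_2 = 5.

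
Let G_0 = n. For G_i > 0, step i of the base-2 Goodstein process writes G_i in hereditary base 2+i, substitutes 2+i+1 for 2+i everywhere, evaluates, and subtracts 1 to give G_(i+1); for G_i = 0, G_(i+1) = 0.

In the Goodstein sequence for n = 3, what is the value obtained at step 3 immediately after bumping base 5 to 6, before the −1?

G_0 = 3. HB_2(3) = 2 + 1. Bump = 4. G_1 = 3.
G_1 = 3. HB_3(3) = 3. Bump = 4. G_2 = 3.
G_2 = 3. HB_4(3) = 3. Bump = 3. G_3 = 2.

2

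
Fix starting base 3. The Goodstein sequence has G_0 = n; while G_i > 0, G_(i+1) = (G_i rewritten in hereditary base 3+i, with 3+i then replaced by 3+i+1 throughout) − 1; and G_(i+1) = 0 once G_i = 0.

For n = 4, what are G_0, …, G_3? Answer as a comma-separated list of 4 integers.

4, 4, 4, 3

4 —HB3→ 3 + 1 —bump→ 4 + 1 = 5 —(−1)→ 4
4 —HB4→ 4 —bump→ 5 = 5 —(−1)→ 4
4 —HB5→ 4 —bump→ 4 = 4 —(−1)→ 3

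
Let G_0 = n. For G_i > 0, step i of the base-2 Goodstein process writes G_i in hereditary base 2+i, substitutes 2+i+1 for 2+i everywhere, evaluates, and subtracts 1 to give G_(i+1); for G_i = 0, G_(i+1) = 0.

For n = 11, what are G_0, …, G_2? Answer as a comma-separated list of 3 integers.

11, 84, 1027

G_0=11  [base 2] 2^(2 + 1) + 2 + 1  →[2↦3]→  3^(3 + 1) + 3 + 1 = 85  −1 ⇒ G_1=84
G_1=84  [base 3] 3^(3 + 1) + 3  →[3↦4]→  4^(4 + 1) + 4 = 1028  −1 ⇒ G_2=1027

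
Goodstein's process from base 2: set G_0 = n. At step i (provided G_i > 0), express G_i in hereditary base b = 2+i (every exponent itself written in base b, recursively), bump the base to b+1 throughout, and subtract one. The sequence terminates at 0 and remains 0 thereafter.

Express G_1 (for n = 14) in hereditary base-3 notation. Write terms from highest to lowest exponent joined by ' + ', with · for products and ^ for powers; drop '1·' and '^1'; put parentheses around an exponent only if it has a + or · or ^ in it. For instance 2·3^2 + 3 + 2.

G_0 = 14. HB_2(14) = 2^(2 + 1) + 2^2 + 2. Bump = 111. G_1 = 110.
G_1 = 110. HB_3(110) = 3^(3 + 1) + 3^3 + 2. Bump = 1282. G_2 = 1281.

3^(3 + 1) + 3^3 + 2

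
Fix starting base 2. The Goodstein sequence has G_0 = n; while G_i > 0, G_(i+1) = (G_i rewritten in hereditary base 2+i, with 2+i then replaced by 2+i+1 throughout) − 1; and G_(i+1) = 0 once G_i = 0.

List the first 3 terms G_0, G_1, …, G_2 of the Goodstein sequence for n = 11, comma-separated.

11, 84, 1027

G_0 = 11. HB_2(11) = 2^(2 + 1) + 2 + 1. Bump = 85. G_1 = 84.
G_1 = 84. HB_3(84) = 3^(3 + 1) + 3. Bump = 1028. G_2 = 1027.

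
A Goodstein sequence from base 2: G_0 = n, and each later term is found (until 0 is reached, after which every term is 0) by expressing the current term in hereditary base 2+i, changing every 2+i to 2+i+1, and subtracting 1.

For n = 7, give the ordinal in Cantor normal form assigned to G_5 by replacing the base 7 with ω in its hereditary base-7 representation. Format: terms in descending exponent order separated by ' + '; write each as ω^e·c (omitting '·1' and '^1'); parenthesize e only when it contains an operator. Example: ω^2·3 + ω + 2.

[0] 7 ≡ 2^2 + 2 + 1 (base 2). Lift 3: 31. −1: 30.
[1] 30 ≡ 3^3 + 3 (base 3). Lift 4: 260. −1: 259.
[2] 259 ≡ 4^4 + 3 (base 4). Lift 5: 3128. −1: 3127.
[3] 3127 ≡ 5^5 + 2 (base 5). Lift 6: 46658. −1: 46657.
[4] 46657 ≡ 6^6 + 1 (base 6). Lift 7: 823544. −1: 823543.

ω^ω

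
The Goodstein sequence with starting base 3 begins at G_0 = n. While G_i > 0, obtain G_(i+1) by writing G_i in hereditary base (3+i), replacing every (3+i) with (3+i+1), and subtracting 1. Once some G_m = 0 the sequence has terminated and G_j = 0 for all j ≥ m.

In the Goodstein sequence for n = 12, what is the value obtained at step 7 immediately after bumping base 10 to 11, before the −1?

step 0: 12 = 3^2 + 3; sub 4 for 3: 4^2 + 4; = 20; G_1 = 20−1 = 19
step 1: 19 = 4^2 + 3; sub 5 for 4: 5^2 + 3; = 28; G_2 = 28−1 = 27
step 2: 27 = 5^2 + 2; sub 6 for 5: 6^2 + 2; = 38; G_3 = 38−1 = 37
step 3: 37 = 6^2 + 1; sub 7 for 6: 7^2 + 1; = 50; G_4 = 50−1 = 49
step 4: 49 = 7^2; sub 8 for 7: 8^2; = 64; G_5 = 64−1 = 63
step 5: 63 = 7·8 + 7; sub 9 for 8: 7·9 + 7; = 70; G_6 = 70−1 = 69
step 6: 69 = 7·9 + 6; sub 10 for 9: 7·10 + 6; = 76; G_7 = 76−1 = 75
step 7: 75 = 7·10 + 5; sub 11 for 10: 7·11 + 5; = 82; G_8 = 82−1 = 81

82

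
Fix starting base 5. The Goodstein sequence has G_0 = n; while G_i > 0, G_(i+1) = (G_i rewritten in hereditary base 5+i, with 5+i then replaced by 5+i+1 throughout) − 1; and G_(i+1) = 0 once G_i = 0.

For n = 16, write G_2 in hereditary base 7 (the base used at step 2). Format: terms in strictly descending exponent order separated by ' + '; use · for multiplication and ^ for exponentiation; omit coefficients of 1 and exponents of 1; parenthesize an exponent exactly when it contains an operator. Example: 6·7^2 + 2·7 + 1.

2·7 + 6

step 0: 16 = 3·5 + 1; sub 6 for 5: 3·6 + 1; = 19; G_1 = 19−1 = 18
step 1: 18 = 3·6; sub 7 for 6: 3·7; = 21; G_2 = 21−1 = 20
step 2: 20 = 2·7 + 6; sub 8 for 7: 2·8 + 6; = 22; G_3 = 22−1 = 21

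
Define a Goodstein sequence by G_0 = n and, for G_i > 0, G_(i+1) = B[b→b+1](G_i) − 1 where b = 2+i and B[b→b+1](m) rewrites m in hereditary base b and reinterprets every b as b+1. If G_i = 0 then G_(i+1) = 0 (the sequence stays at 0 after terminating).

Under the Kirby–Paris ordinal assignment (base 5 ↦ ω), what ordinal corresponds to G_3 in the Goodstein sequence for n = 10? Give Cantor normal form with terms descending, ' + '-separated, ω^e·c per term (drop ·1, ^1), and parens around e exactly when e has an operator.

ω^(ω + 1)

G_0=10  [base 2] 2^(2 + 1) + 2  →[2↦3]→  3^(3 + 1) + 3 = 84  −1 ⇒ G_1=83
G_1=83  [base 3] 3^(3 + 1) + 2  →[3↦4]→  4^(4 + 1) + 2 = 1026  −1 ⇒ G_2=1025
G_2=1025  [base 4] 4^(4 + 1) + 1  →[4↦5]→  5^(5 + 1) + 1 = 15626  −1 ⇒ G_3=15625
G_3=15625  [base 5] 5^(5 + 1)  →[5↦6]→  6^(6 + 1) = 279936  −1 ⇒ G_4=279935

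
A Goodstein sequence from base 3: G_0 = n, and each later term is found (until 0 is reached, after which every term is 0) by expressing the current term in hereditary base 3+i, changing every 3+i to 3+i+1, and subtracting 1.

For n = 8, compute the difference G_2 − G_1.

1

8 —HB3→ 2·3 + 2 —bump→ 2·4 + 2 = 10 —(−1)→ 9
9 —HB4→ 2·4 + 1 —bump→ 2·5 + 1 = 11 —(−1)→ 10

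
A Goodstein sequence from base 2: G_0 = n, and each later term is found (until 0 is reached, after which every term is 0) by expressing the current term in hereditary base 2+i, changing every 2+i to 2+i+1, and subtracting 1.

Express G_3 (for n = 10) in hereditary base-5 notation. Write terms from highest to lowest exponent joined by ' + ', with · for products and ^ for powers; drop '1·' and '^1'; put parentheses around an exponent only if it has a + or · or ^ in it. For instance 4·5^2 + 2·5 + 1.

G_0 = 10. HB_2(10) = 2^(2 + 1) + 2. Bump = 84. G_1 = 83.
G_1 = 83. HB_3(83) = 3^(3 + 1) + 2. Bump = 1026. G_2 = 1025.
G_2 = 1025. HB_4(1025) = 4^(4 + 1) + 1. Bump = 15626. G_3 = 15625.
G_3 = 15625. HB_5(15625) = 5^(5 + 1). Bump = 279936. G_4 = 279935.

5^(5 + 1)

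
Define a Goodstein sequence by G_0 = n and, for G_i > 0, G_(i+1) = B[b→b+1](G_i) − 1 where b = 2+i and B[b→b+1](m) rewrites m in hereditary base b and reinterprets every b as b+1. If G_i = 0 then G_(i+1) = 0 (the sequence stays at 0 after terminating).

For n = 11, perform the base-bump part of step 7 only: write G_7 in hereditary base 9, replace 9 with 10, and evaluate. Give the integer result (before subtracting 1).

70077777776

step 0: 11 = 2^(2 + 1) + 2 + 1; sub 3 for 2: 3^(3 + 1) + 3 + 1; = 85; G_1 = 85−1 = 84
step 1: 84 = 3^(3 + 1) + 3; sub 4 for 3: 4^(4 + 1) + 4; = 1028; G_2 = 1028−1 = 1027
step 2: 1027 = 4^(4 + 1) + 3; sub 5 for 4: 5^(5 + 1) + 3; = 15628; G_3 = 15628−1 = 15627
step 3: 15627 = 5^(5 + 1) + 2; sub 6 for 5: 6^(6 + 1) + 2; = 279938; G_4 = 279938−1 = 279937
step 4: 279937 = 6^(6 + 1) + 1; sub 7 for 6: 7^(7 + 1) + 1; = 5764802; G_5 = 5764802−1 = 5764801
step 5: 5764801 = 7^(7 + 1); sub 8 for 7: 8^(8 + 1); = 134217728; G_6 = 134217728−1 = 134217727
step 6: 134217727 = 7·8^8 + 7·8^7 + 7·8^6 + 7·8^5 + 7·8^4 + 7·8^3 + 7·8^2 + 7·8 + 7; sub 9 for 8: 7·9^9 + 7·9^7 + 7·9^6 + 7·9^5 + 7·9^4 + 7·9^3 + 7·9^2 + 7·9 + 7; = 2749609303; G_7 = 2749609303−1 = 2749609302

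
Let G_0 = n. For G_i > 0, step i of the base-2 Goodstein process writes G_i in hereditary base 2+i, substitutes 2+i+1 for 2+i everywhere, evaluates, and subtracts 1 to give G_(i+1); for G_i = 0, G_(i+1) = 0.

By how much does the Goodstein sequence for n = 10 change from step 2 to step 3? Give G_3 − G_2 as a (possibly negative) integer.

14600

10 —HB2→ 2^(2 + 1) + 2 —bump→ 3^(3 + 1) + 3 = 84 —(−1)→ 83
83 —HB3→ 3^(3 + 1) + 2 —bump→ 4^(4 + 1) + 2 = 1026 —(−1)→ 1025
1025 —HB4→ 4^(4 + 1) + 1 —bump→ 5^(5 + 1) + 1 = 15626 —(−1)→ 15625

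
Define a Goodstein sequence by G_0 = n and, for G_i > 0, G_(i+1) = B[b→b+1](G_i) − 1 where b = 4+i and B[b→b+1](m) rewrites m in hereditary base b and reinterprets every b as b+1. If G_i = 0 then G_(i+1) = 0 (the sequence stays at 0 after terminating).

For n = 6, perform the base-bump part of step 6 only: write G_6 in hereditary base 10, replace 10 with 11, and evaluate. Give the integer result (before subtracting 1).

G_0=6  [base 4] 4 + 2  →[4↦5]→  5 + 2 = 7  −1 ⇒ G_1=6
G_1=6  [base 5] 5 + 1  →[5↦6]→  6 + 1 = 7  −1 ⇒ G_2=6
G_2=6  [base 6] 6  →[6↦7]→  7 = 7  −1 ⇒ G_3=6
G_3=6  [base 7] 6  →[7↦8]→  6 = 6  −1 ⇒ G_4=5
G_4=5  [base 8] 5  →[8↦9]→  5 = 5  −1 ⇒ G_5=4
G_5=4  [base 9] 4  →[9↦10]→  4 = 4  −1 ⇒ G_6=3
G_6=3  [base 10] 3  →[10↦11]→  3 = 3  −1 ⇒ G_7=2

3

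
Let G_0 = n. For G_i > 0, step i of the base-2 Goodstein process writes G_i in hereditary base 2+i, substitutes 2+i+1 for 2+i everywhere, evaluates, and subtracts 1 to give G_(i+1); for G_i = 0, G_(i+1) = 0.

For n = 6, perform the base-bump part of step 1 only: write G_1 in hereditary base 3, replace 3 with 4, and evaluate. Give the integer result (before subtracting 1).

258

step 0: 6 = 2^2 + 2; sub 3 for 2: 3^3 + 3; = 30; G_1 = 30−1 = 29
step 1: 29 = 3^3 + 2; sub 4 for 3: 4^4 + 2; = 258; G_2 = 258−1 = 257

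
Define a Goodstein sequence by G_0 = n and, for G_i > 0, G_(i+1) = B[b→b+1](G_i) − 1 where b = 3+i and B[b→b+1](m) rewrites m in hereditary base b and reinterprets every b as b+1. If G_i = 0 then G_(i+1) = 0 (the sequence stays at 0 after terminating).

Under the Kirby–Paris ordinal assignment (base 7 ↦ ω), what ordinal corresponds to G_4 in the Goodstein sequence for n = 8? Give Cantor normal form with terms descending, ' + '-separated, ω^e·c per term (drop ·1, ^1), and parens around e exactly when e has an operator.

ω + 4

G_0=8  [base 3] 2·3 + 2  →[3↦4]→  2·4 + 2 = 10  −1 ⇒ G_1=9
G_1=9  [base 4] 2·4 + 1  →[4↦5]→  2·5 + 1 = 11  −1 ⇒ G_2=10
G_2=10  [base 5] 2·5  →[5↦6]→  2·6 = 12  −1 ⇒ G_3=11
G_3=11  [base 6] 6 + 5  →[6↦7]→  7 + 5 = 12  −1 ⇒ G_4=11
G_4=11  [base 7] 7 + 4  →[7↦8]→  8 + 4 = 12  −1 ⇒ G_5=11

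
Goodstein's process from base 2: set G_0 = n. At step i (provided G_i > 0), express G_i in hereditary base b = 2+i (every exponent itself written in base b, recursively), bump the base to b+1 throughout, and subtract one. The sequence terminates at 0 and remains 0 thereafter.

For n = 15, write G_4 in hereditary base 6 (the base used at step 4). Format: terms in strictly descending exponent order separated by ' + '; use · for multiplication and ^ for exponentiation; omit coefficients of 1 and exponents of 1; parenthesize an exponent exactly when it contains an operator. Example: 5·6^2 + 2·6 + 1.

base 2: 15 = 2^(2 + 1) + 2^2 + 2 + 1; at 3: 3^(3 + 1) + 3^3 + 3 + 1 = 112; next = 111
base 3: 111 = 3^(3 + 1) + 3^3 + 3; at 4: 4^(4 + 1) + 4^4 + 4 = 1284; next = 1283
base 4: 1283 = 4^(4 + 1) + 4^4 + 3; at 5: 5^(5 + 1) + 5^5 + 3 = 18753; next = 18752
base 5: 18752 = 5^(5 + 1) + 5^5 + 2; at 6: 6^(6 + 1) + 6^6 + 2 = 326594; next = 326593
base 6: 326593 = 6^(6 + 1) + 6^6 + 1; at 7: 7^(7 + 1) + 7^7 + 1 = 6588345; next = 6588344

6^(6 + 1) + 6^6 + 1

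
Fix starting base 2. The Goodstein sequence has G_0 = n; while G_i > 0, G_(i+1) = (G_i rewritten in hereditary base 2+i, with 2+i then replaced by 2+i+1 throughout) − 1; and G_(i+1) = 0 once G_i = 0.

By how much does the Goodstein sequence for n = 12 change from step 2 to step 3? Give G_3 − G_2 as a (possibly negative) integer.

base 2: 12 = 2^(2 + 1) + 2^2; at 3: 3^(3 + 1) + 3^3 = 108; next = 107
base 3: 107 = 3^(3 + 1) + 2·3^2 + 2·3 + 2; at 4: 4^(4 + 1) + 2·4^2 + 2·4 + 2 = 1066; next = 1065
base 4: 1065 = 4^(4 + 1) + 2·4^2 + 2·4 + 1; at 5: 5^(5 + 1) + 2·5^2 + 2·5 + 1 = 15686; next = 15685

14620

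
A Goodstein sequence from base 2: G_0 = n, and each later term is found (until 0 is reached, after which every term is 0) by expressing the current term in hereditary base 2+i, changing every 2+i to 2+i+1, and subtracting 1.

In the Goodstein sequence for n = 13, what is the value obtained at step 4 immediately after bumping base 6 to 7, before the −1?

5765999

13 —HB2→ 2^(2 + 1) + 2^2 + 1 —bump→ 3^(3 + 1) + 3^3 + 1 = 109 —(−1)→ 108
108 —HB3→ 3^(3 + 1) + 3^3 —bump→ 4^(4 + 1) + 4^4 = 1280 —(−1)→ 1279
1279 —HB4→ 4^(4 + 1) + 3·4^3 + 3·4^2 + 3·4 + 3 —bump→ 5^(5 + 1) + 3·5^3 + 3·5^2 + 3·5 + 3 = 16093 —(−1)→ 16092
16092 —HB5→ 5^(5 + 1) + 3·5^3 + 3·5^2 + 3·5 + 2 —bump→ 6^(6 + 1) + 3·6^3 + 3·6^2 + 3·6 + 2 = 280712 —(−1)→ 280711
280711 —HB6→ 6^(6 + 1) + 3·6^3 + 3·6^2 + 3·6 + 1 —bump→ 7^(7 + 1) + 3·7^3 + 3·7^2 + 3·7 + 1 = 5765999 —(−1)→ 5765998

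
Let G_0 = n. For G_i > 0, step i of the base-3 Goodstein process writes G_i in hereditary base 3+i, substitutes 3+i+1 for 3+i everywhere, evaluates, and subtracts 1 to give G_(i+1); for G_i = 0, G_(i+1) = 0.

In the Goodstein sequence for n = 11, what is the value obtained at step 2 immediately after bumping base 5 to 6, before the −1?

36

base 3: 11 = 3^2 + 2; at 4: 4^2 + 2 = 18; next = 17
base 4: 17 = 4^2 + 1; at 5: 5^2 + 1 = 26; next = 25
base 5: 25 = 5^2; at 6: 6^2 = 36; next = 35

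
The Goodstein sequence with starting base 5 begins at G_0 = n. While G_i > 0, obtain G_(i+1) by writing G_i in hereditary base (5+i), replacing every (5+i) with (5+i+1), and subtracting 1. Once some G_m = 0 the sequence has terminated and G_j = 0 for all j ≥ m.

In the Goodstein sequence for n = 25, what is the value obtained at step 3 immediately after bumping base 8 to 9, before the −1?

48

i=0: 25 = 5^2 (b=5); 5→6: 6^2 = 36; 36−1 = 35
i=1: 35 = 5·6 + 5 (b=6); 6→7: 5·7 + 5 = 40; 40−1 = 39
i=2: 39 = 5·7 + 4 (b=7); 7→8: 5·8 + 4 = 44; 44−1 = 43
i=3: 43 = 5·8 + 3 (b=8); 8→9: 5·9 + 3 = 48; 48−1 = 47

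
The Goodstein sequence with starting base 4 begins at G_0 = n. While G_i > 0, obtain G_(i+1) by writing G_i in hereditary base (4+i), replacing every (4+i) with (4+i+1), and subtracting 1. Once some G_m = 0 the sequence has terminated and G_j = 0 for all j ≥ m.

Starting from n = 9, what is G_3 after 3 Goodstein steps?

11

[0] 9 ≡ 2·4 + 1 (base 4). Lift 5: 11. −1: 10.
[1] 10 ≡ 2·5 (base 5). Lift 6: 12. −1: 11.
[2] 11 ≡ 6 + 5 (base 6). Lift 7: 12. −1: 11.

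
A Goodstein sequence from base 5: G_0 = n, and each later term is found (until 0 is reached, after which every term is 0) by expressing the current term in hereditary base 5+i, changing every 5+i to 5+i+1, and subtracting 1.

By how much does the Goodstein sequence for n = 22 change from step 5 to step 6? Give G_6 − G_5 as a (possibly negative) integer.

step 0: 22 = 4·5 + 2; sub 6 for 5: 4·6 + 2; = 26; G_1 = 26−1 = 25
step 1: 25 = 4·6 + 1; sub 7 for 6: 4·7 + 1; = 29; G_2 = 29−1 = 28
step 2: 28 = 4·7; sub 8 for 7: 4·8; = 32; G_3 = 32−1 = 31
step 3: 31 = 3·8 + 7; sub 9 for 8: 3·9 + 7; = 34; G_4 = 34−1 = 33
step 4: 33 = 3·9 + 6; sub 10 for 9: 3·10 + 6; = 36; G_5 = 36−1 = 35
step 5: 35 = 3·10 + 5; sub 11 for 10: 3·11 + 5; = 38; G_6 = 38−1 = 37

2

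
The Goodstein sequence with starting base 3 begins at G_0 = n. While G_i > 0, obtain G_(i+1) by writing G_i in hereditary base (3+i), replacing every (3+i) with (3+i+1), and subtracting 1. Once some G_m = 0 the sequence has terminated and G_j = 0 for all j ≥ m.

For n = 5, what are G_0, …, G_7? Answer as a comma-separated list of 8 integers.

i=0: 5 = 3 + 2 (b=3); 3→4: 4 + 2 = 6; 6−1 = 5
i=1: 5 = 4 + 1 (b=4); 4→5: 5 + 1 = 6; 6−1 = 5
i=2: 5 = 5 (b=5); 5→6: 6 = 6; 6−1 = 5
i=3: 5 = 5 (b=6); 6→7: 5 = 5; 5−1 = 4
i=4: 4 = 4 (b=7); 7→8: 4 = 4; 4−1 = 3
i=5: 3 = 3 (b=8); 8→9: 3 = 3; 3−1 = 2
i=6: 2 = 2 (b=9); 9→10: 2 = 2; 2−1 = 1

5, 5, 5, 5, 4, 3, 2, 1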